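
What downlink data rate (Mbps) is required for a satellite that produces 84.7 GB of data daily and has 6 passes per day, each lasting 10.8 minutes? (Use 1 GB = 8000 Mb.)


total contact time = 6 * 10.8 * 60 = 3888.0000 s
data = 84.7 GB = 677600.0000 Mb
rate = 677600.0000 / 3888.0000 = 174.2798 Mbps

174.2798 Mbps


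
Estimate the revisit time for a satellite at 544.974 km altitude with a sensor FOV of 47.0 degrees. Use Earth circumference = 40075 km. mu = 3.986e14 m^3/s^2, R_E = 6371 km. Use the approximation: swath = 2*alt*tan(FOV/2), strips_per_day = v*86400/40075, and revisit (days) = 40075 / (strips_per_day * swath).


swath = 2*544.974*tan(0.4101524) = 473.9229 km
v = sqrt(mu/r) = 7591.7513 m/s = 7.5918 km/s
strips/day = v*86400/40075 = 7.5918*86400/40075 = 16.3675
coverage/day = strips * swath = 16.3675 * 473.9229 = 7756.9297 km
revisit = 40075 / 7756.9297 = 5.1663 days

5.1663 days


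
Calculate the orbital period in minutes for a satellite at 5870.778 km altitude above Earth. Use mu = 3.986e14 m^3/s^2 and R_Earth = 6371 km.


r = 12241.7780 km = 1.2241778e+07 m
T = 2*pi*sqrt(r^3/mu) = 2*pi*sqrt(1.8345667e+21 / 3.986e14)
T = 13479.6300 s = 224.6605 min

224.6605 minutes


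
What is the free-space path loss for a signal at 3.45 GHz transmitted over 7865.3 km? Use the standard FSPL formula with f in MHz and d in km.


f = 3.45 GHz = 3450.0000 MHz
d = 7865.3 km
FSPL = 32.44 + 20*log10(3450.0000) + 20*log10(7865.3)
FSPL = 32.44 + 70.7564 + 77.9143
FSPL = 181.1107 dB

181.1107 dB


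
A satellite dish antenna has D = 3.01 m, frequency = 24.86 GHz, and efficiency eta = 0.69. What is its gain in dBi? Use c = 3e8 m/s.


lambda = c/f = 3e8 / 2.486e+10 = 0.01206758 m
G = eta*(pi*D/lambda)^2 = 0.69*(pi*3.01/0.01206758)^2
G = 423683.5150 (linear)
G = 10*log10(423683.5150) = 56.2704 dBi

56.2704 dBi


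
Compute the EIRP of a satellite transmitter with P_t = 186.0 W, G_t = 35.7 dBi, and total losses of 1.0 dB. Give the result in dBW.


Pt = 186.0 W = 22.6951 dBW
EIRP = Pt_dBW + Gt - losses = 22.6951 + 35.7 - 1.0 = 57.3951 dBW

57.3951 dBW


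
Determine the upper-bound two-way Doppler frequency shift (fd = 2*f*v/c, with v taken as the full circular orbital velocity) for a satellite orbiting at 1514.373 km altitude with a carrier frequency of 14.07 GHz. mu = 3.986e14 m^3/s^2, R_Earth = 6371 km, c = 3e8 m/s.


r = 7.885373e+06 m
v = sqrt(mu/r) = 7109.8023 m/s (worst-case radial velocity)
f = 14.07 GHz = 1.407e+10 Hz
fd = 2*f*v/c = 2*1.407e+10*7109.8023/3.0e+08
fd = 666899.4586 Hz

666899.4586 Hz


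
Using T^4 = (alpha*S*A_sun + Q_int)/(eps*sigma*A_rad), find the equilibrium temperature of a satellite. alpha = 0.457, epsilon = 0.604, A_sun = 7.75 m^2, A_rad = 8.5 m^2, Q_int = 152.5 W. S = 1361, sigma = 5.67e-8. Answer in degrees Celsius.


Numerator = alpha*S*A_sun + Q_int = 0.457*1361*7.75 + 152.5 = 4972.8218 W
Denominator = eps*sigma*A_rad = 0.604*5.67e-8*8.5 = 2.910978e-07 W/K^4
T^4 = 1.7082993e+10 K^4
T = 361.5272 K = 88.3772 C

88.3772 degrees Celsius


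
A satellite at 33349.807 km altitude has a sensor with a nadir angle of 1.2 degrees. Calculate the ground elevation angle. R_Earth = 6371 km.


r = R_E + alt = 39720.8070 km
Law of sines in the satellite / Earth-center / ground-point triangle:
  sin(nadir)/R_E = sin(90 + el)/r  =>  cos(el) = (r/R_E)*sin(nadir)
cos(el) = (39720.8070 / 6371.0000) * sin(1.2 deg) = 0.1305682
el = arccos(0.1305682) = 82.4976 deg
(Earth-central angle = 90 - nadir - el = 6.3024 deg)

82.4976 degrees


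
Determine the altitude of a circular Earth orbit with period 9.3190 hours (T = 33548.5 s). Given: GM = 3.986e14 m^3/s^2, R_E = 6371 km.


T = 33548.5 s
r = (mu*T^2/(4*pi^2))^(1/3) = (3.986e14 * 33548.5^2 / (4*pi^2))^(1/3)
r = 2.2482327e+07 m = 22482.3268 km
alt = r - R_E = 22482.3268 - 6371 = 16111.3268 km

16111.3268 km


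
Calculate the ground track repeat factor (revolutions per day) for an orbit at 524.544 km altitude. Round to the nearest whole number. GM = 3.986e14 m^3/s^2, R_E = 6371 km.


r = 6.895544e+06 m
T = 2*pi*sqrt(r^3/mu) = 5698.5455 s = 94.9758 min
revs/day = 1440 / 94.9758 = 15.1618
Rounded: 15 revolutions per day

15 revolutions per day


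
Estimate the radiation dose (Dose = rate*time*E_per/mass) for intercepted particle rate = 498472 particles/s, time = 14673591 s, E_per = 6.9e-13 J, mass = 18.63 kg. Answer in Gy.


Total energy deposited = rate * time * E_per
  = 498472 * 14673591 * 6.9e-13 = 5.0469 J
Dose = E_total / mass = 5.0469 / 18.63
Dose = 0.2709028 Gy

0.2709 Gy


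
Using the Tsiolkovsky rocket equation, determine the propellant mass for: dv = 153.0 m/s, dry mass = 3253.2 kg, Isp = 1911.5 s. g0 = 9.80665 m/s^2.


ve = Isp * g0 = 1911.5 * 9.80665 = 18745.411475 m/s
mass ratio = exp(dv/ve) = exp(153.0/18745.411475) = 1.00819540
m_prop = m_dry * (mr - 1) = 3253.2 * (1.00819540 - 1)
m_prop = 26.6613 kg

26.6613 kg


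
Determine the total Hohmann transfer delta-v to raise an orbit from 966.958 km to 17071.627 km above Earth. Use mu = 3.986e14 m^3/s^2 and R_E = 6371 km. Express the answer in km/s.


r1 = 7337.9580 km = 7.337958e+06 m
r2 = 23442.6270 km = 2.3442627e+07 m
dv1 = sqrt(mu/r1)*(sqrt(2*r2/(r1+r2)) - 1) = 1725.9855 m/s
dv2 = sqrt(mu/r2)*(1 - sqrt(2*r1/(r1+r2))) = 1276.2186 m/s
total dv = |dv1| + |dv2| = 1725.9855 + 1276.2186 = 3002.2041 m/s = 3.0022 km/s

3.0022 km/s


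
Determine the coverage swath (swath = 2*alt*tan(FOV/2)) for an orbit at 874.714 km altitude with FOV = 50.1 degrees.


FOV = 50.1 deg = 0.87441 rad
swath = 2 * alt * tan(FOV/2) = 2 * 874.714 * tan(0.437205)
swath = 2 * 874.714 * 0.4673705
swath = 817.6311 km

817.6311 km


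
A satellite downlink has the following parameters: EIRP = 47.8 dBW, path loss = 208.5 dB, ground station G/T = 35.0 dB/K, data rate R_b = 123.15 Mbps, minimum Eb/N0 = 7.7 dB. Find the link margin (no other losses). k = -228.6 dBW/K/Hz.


C/N0 = EIRP - FSPL + G/T - k = 47.8 - 208.5 + 35.0 - (-228.6)
C/N0 = 102.9000 dB-Hz
R_b = 123.15 Mbps = 1.2315e+08 bps -> 10*log10(R_b) = 80.9043 dB-Hz
Eb/N0 = C/N0 - 10*log10(R_b) = 102.9000 - 80.9043 = 21.9957 dB
Margin = Eb/N0 - Eb/N0_req = 21.9957 - 7.7 = 14.2957 dB (link closes)

14.2957 dB


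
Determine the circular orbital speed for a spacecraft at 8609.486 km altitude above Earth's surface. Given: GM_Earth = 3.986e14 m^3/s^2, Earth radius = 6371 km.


r = R_E + alt = 6371.0 + 8609.486 = 14980.4860 km = 1.4980486e+07 m
v = sqrt(mu/r) = sqrt(3.986e14 / 1.4980486e+07) = 5158.2893 m/s = 5.1583 km/s

5.1583 km/s


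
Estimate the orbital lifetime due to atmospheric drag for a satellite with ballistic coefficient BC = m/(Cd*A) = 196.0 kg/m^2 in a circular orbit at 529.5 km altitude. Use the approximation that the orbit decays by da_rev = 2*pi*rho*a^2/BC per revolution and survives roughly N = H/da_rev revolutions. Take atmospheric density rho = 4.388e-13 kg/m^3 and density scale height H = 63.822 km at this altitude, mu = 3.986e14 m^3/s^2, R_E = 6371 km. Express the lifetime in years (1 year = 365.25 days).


a = R_E + alt = 6900.5000 km = 6.9005e+06 m
da_rev = 2*pi*rho*a^2/BC = 2*pi*4.388e-13*(6.9005e+06)^2/196.0 = 0.66980986 m per revolution
N = H/da_rev = 63822.0000 m / 0.66980986 m = 95283.7571 revolutions
P = 2*pi*sqrt(a^3/mu) = 5704.6902 s
lifetime = N*P = 95283.7571 * 5704.6902 = 5.4356431e+08 s = 6291.2536 days
years = 6291.2536 / 365.25 = 17.2245 years

17.2245 years


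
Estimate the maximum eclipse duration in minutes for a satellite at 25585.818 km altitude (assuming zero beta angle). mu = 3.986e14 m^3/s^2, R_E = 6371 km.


r = 31956.8180 km
T = 947.5568 min
Eclipse fraction = arcsin(R_E/r)/pi = arcsin(6371.0000/31956.8180)/pi
= arcsin(0.1993628)/pi = 0.06388721
Eclipse duration = 0.06388721 * 947.5568 = 60.5368 min

60.5368 minutes


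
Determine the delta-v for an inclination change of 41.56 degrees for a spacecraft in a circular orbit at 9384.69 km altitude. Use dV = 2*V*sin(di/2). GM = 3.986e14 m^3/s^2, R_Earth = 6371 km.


r = 15755.6900 km = 1.575569e+07 m
V = sqrt(mu/r) = 5029.7909 m/s
di = 41.56 deg = 0.7253588 rad
dV = 2*V*sin(di/2) = 2*5029.7909*sin(0.3626794)
dV = 3568.9447 m/s = 3.5689 km/s

3.5689 km/s


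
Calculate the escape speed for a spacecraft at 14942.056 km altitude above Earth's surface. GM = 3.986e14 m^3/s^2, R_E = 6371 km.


r = 6371.0 + 14942.056 = 21313.0560 km = 2.1313056e+07 m
v_esc = sqrt(2*mu/r) = sqrt(2*3.986e14 / 2.1313056e+07)
v_esc = 6115.9057 m/s = 6.1159 km/s

6.1159 km/s


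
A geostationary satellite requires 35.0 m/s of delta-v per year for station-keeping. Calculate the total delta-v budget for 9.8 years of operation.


dV = rate * years = 35.0 * 9.8
dV = 343.0000 m/s

343.0000 m/s


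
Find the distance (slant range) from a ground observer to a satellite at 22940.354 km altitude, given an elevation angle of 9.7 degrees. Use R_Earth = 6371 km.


h = 22940.354 km, el = 9.7 deg
d = -R_E*sin(el) + sqrt((R_E*sin(el))^2 + 2*R_E*h + h^2)
d = -6371.0000*sin(0.1692969) + sqrt((6371.0000*0.1684894)^2 + 2*6371.0000*22940.354 + 22940.354^2)
d = 27557.2740 km

27557.2740 km


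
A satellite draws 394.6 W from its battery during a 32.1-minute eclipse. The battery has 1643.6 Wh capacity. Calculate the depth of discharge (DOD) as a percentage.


E_used = P * t / 60 = 394.6 * 32.1 / 60 = 211.1110 Wh
DOD = E_used / E_total * 100 = 211.1110 / 1643.6 * 100
DOD = 12.8444 %

12.8444 %


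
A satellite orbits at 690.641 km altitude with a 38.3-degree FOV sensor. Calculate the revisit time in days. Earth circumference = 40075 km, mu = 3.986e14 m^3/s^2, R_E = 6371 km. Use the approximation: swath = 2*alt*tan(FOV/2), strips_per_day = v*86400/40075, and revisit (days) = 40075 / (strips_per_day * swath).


swath = 2*690.641*tan(0.3342306) = 479.6621 km
v = sqrt(mu/r) = 7513.0422 m/s = 7.5130 km/s
strips/day = v*86400/40075 = 7.5130*86400/40075 = 16.1978
coverage/day = strips * swath = 16.1978 * 479.6621 = 7769.4713 km
revisit = 40075 / 7769.4713 = 5.1580 days

5.1580 days


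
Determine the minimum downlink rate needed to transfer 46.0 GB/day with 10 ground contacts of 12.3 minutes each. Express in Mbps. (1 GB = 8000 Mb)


total contact time = 10 * 12.3 * 60 = 7380.0000 s
data = 46.0 GB = 368000.0000 Mb
rate = 368000.0000 / 7380.0000 = 49.8645 Mbps

49.8645 Mbps


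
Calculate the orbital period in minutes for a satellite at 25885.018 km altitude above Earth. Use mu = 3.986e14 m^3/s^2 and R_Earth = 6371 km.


r = 32256.0180 km = 3.2256018e+07 m
T = 2*pi*sqrt(r^3/mu) = 2*pi*sqrt(3.3560796e+22 / 3.986e14)
T = 57653.7221 s = 960.8954 min

960.8954 minutes


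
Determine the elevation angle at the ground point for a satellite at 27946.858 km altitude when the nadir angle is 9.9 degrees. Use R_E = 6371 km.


r = R_E + alt = 34317.8580 km
Law of sines in the satellite / Earth-center / ground-point triangle:
  sin(nadir)/R_E = sin(90 + el)/r  =>  cos(el) = (r/R_E)*sin(nadir)
cos(el) = (34317.8580 / 6371.0000) * sin(9.9 deg) = 0.9261087
el = arccos(0.9261087) = 22.1639 deg
(Earth-central angle = 90 - nadir - el = 57.9361 deg)

22.1639 degrees


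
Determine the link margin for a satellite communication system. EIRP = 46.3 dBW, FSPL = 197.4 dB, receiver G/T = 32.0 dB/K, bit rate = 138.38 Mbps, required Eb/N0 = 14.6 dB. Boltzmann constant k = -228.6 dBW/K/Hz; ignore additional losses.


C/N0 = EIRP - FSPL + G/T - k = 46.3 - 197.4 + 32.0 - (-228.6)
C/N0 = 109.5000 dB-Hz
R_b = 138.38 Mbps = 1.3838e+08 bps -> 10*log10(R_b) = 81.4107 dB-Hz
Eb/N0 = C/N0 - 10*log10(R_b) = 109.5000 - 81.4107 = 28.0893 dB
Margin = Eb/N0 - Eb/N0_req = 28.0893 - 14.6 = 13.4893 dB (link closes)

13.4893 dB


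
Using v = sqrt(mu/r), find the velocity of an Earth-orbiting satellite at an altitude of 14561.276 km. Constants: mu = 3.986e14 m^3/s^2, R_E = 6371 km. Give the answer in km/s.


r = R_E + alt = 6371.0 + 14561.276 = 20932.2760 km = 2.0932276e+07 m
v = sqrt(mu/r) = sqrt(3.986e14 / 2.0932276e+07) = 4363.7556 m/s = 4.3638 km/s

4.3638 km/s


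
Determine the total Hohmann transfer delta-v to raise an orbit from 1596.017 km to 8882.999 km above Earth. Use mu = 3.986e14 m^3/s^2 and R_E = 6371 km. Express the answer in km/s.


r1 = 7967.0170 km = 7.967017e+06 m
r2 = 15253.9990 km = 1.5253999e+07 m
dv1 = sqrt(mu/r1)*(sqrt(2*r2/(r1+r2)) - 1) = 1034.2224 m/s
dv2 = sqrt(mu/r2)*(1 - sqrt(2*r1/(r1+r2))) = 877.3647 m/s
total dv = |dv1| + |dv2| = 1034.2224 + 877.3647 = 1911.5871 m/s = 1.9116 km/s

1.9116 km/s


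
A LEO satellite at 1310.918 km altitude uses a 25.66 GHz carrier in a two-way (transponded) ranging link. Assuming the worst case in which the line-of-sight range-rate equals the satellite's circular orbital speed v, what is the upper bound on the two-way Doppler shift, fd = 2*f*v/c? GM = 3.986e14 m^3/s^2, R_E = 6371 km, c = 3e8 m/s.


r = 7.681918e+06 m
v = sqrt(mu/r) = 7203.3383 m/s (worst-case radial velocity)
f = 25.66 GHz = 2.566e+10 Hz
fd = 2*f*v/c = 2*2.566e+10*7203.3383/3.0e+08
fd = 1.2322511e+06 Hz

1.2323e+06 Hz


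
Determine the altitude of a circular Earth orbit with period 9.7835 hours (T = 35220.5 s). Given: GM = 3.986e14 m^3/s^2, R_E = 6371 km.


T = 35220.5 s
r = (mu*T^2/(4*pi^2))^(1/3) = (3.986e14 * 35220.5^2 / (4*pi^2))^(1/3)
r = 2.3223243e+07 m = 23223.2429 km
alt = r - R_E = 23223.2429 - 6371 = 16852.2429 km

16852.2429 km


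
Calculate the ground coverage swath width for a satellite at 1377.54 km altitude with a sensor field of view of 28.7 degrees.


FOV = 28.7 deg = 0.5009095 rad
swath = 2 * alt * tan(FOV/2) = 2 * 1377.54 * tan(0.2504547)
swath = 2 * 1377.54 * 0.2558264
swath = 704.8221 km

704.8221 km


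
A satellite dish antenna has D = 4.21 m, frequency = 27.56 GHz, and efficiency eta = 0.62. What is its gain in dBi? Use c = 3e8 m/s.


lambda = c/f = 3e8 / 2.756e+10 = 0.01088534 m
G = eta*(pi*D/lambda)^2 = 0.62*(pi*4.21/0.01088534)^2
G = 915317.0318 (linear)
G = 10*log10(915317.0318) = 59.6157 dBi

59.6157 dBi


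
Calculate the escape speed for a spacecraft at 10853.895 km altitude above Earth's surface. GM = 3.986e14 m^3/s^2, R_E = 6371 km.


r = 6371.0 + 10853.895 = 17224.8950 km = 1.7224895e+07 m
v_esc = sqrt(2*mu/r) = sqrt(2*3.986e14 / 1.7224895e+07)
v_esc = 6803.0765 m/s = 6.8031 km/s

6.8031 km/s


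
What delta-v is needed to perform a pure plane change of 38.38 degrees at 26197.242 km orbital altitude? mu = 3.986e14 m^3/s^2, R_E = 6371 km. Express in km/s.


r = 32568.2420 km = 3.2568242e+07 m
V = sqrt(mu/r) = 3498.4163 m/s
di = 38.38 deg = 0.6698574 rad
dV = 2*V*sin(di/2) = 2*3498.4163*sin(0.3349287)
dV = 2299.8716 m/s = 2.2999 km/s

2.2999 km/s


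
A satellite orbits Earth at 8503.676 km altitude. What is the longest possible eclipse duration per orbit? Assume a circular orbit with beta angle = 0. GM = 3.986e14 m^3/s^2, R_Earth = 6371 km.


r = 14874.6760 km
T = 300.9063 min
Eclipse fraction = arcsin(R_E/r)/pi = arcsin(6371.0000/14874.6760)/pi
= arcsin(0.4283119)/pi = 0.1408915
Eclipse duration = 0.1408915 * 300.9063 = 42.3951 min

42.3951 minutes


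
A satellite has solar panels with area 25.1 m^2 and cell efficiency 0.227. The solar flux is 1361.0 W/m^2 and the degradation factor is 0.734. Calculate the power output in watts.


P = area * eta * S * degradation
P = 25.1 * 0.227 * 1361.0 * 0.734
P = 5691.8542 W

5691.8542 W


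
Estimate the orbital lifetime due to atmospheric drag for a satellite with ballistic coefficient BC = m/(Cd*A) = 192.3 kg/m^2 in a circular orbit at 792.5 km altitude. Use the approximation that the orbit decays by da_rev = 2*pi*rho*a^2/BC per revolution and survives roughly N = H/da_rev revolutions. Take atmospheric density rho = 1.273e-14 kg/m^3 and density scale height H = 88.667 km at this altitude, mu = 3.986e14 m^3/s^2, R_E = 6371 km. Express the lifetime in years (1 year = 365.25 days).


a = R_E + alt = 7163.5000 km = 7.1635e+06 m
da_rev = 2*pi*rho*a^2/BC = 2*pi*1.273e-14*(7.1635e+06)^2/192.3 = 0.0213441821 m per revolution
N = H/da_rev = 88667.0000 m / 0.0213441821 m = 4.1541531e+06 revolutions
P = 2*pi*sqrt(a^3/mu) = 6033.9140 s
lifetime = N*P = 4.1541531e+06 * 6033.9140 = 2.5065803e+10 s = 290113.4562 days
years = 290113.4562 / 365.25 = 794.2874 years

794.2874 years


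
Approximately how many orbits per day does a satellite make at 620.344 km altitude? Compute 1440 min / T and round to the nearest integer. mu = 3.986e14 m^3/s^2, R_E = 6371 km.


r = 6.991344e+06 m
T = 2*pi*sqrt(r^3/mu) = 5817.7121 s = 96.9619 min
revs/day = 1440 / 96.9619 = 14.8512
Rounded: 15 revolutions per day

15 revolutions per day


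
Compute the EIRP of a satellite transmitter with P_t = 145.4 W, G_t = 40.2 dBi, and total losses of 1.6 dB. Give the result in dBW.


Pt = 145.4 W = 21.6256 dBW
EIRP = Pt_dBW + Gt - losses = 21.6256 + 40.2 - 1.6 = 60.2256 dBW

60.2256 dBW


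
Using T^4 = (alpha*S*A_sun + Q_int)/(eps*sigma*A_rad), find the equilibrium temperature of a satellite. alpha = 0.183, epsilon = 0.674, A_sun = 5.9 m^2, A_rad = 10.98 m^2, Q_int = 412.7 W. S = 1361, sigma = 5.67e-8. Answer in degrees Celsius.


Numerator = alpha*S*A_sun + Q_int = 0.183*1361*5.9 + 412.7 = 1882.1717 W
Denominator = eps*sigma*A_rad = 0.674*5.67e-8*10.98 = 4.1960948e-07 W/K^4
T^4 = 4.4855318e+09 K^4
T = 258.7936 K = -14.3564 C

-14.3564 degrees Celsius


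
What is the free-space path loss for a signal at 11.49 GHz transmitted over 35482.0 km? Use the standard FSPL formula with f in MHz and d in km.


f = 11.49 GHz = 11490.0000 MHz
d = 35482.0 km
FSPL = 32.44 + 20*log10(11490.0000) + 20*log10(35482.0)
FSPL = 32.44 + 81.2064 + 91.0002
FSPL = 204.6466 dB

204.6466 dB


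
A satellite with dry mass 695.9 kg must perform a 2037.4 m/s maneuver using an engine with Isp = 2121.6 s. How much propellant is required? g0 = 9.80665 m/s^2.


ve = Isp * g0 = 2121.6 * 9.80665 = 20805.788640 m/s
mass ratio = exp(dv/ve) = exp(2037.4/20805.788640) = 1.10287970
m_prop = m_dry * (mr - 1) = 695.9 * (1.10287970 - 1)
m_prop = 71.5940 kg

71.5940 kg


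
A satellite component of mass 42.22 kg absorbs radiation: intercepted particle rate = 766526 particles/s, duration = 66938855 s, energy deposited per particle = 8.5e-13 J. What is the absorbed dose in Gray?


Total energy deposited = rate * time * E_per
  = 766526 * 66938855 * 8.5e-13 = 43.6138 J
Dose = E_total / mass = 43.6138 / 42.22
Dose = 1.0330 Gy

1.0330 Gy


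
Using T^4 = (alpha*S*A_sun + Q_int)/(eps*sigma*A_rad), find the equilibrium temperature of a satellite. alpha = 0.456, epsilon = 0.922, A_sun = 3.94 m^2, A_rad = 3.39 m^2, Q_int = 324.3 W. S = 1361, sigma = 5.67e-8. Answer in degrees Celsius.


Numerator = alpha*S*A_sun + Q_int = 0.456*1361*3.94 + 324.3 = 2769.5270 W
Denominator = eps*sigma*A_rad = 0.922*5.67e-8*3.39 = 1.7722039e-07 W/K^4
T^4 = 1.5627587e+10 K^4
T = 353.5680 K = 80.4180 C

80.4180 degrees Celsius


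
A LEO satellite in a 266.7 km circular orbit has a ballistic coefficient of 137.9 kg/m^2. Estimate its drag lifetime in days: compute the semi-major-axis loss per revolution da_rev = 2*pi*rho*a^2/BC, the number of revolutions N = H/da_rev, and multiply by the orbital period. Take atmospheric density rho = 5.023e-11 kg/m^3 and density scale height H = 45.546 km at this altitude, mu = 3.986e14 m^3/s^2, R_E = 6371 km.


a = R_E + alt = 6637.7000 km = 6.6377e+06 m
da_rev = 2*pi*rho*a^2/BC = 2*pi*5.023e-11*(6.6377e+06)^2/137.9 = 100.835631 m per revolution
N = H/da_rev = 45546.0000 m / 100.835631 m = 451.6856 revolutions
P = 2*pi*sqrt(a^3/mu) = 5381.9251 s
lifetime = N*P = 451.6856 * 5381.9251 = 2.4309379e+06 s = 28.1359 days

28.1359 days


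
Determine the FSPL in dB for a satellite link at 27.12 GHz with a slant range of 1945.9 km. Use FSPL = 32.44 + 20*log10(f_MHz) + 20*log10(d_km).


f = 27.12 GHz = 27120.0000 MHz
d = 1945.9 km
FSPL = 32.44 + 20*log10(27120.0000) + 20*log10(1945.9)
FSPL = 32.44 + 88.6658 + 65.7824
FSPL = 186.8882 dB

186.8882 dB


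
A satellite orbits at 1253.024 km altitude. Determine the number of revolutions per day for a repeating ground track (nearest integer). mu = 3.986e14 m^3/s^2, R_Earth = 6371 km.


r = 7.624024e+06 m
T = 2*pi*sqrt(r^3/mu) = 6625.0262 s = 110.4171 min
revs/day = 1440 / 110.4171 = 13.0415
Rounded: 13 revolutions per day

13 revolutions per day


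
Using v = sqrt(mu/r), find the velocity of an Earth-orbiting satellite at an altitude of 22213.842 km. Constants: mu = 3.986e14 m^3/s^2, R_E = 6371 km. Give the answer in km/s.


r = R_E + alt = 6371.0 + 22213.842 = 28584.8420 km = 2.8584842e+07 m
v = sqrt(mu/r) = sqrt(3.986e14 / 2.8584842e+07) = 3734.2273 m/s = 3.7342 km/s

3.7342 km/s


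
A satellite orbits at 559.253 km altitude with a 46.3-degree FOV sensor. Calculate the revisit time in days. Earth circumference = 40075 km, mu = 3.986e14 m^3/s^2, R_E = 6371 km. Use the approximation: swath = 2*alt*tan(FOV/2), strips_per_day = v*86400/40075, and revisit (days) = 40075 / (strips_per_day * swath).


swath = 2*559.253*tan(0.4040437) = 478.2373 km
v = sqrt(mu/r) = 7583.9263 m/s = 7.5839 km/s
strips/day = v*86400/40075 = 7.5839*86400/40075 = 16.3506
coverage/day = strips * swath = 16.3506 * 478.2373 = 7819.4785 km
revisit = 40075 / 7819.4785 = 5.1250 days

5.1250 days


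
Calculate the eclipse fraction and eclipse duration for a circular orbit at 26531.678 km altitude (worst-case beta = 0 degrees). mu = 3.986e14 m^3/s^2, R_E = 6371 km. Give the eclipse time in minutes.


r = 32902.6780 km
T = 989.9354 min
Eclipse fraction = arcsin(R_E/r)/pi = arcsin(6371.0000/32902.6780)/pi
= arcsin(0.1936317)/pi = 0.06202667
Eclipse duration = 0.06202667 * 989.9354 = 61.4024 min

61.4024 minutes


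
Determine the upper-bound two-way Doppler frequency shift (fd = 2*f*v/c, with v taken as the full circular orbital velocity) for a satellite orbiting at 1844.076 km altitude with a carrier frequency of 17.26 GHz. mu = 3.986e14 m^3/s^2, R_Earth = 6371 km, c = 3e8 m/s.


r = 8.215076e+06 m
v = sqrt(mu/r) = 6965.6693 m/s (worst-case radial velocity)
f = 17.26 GHz = 1.726e+10 Hz
fd = 2*f*v/c = 2*1.726e+10*6965.6693/3.0e+08
fd = 801516.3515 Hz

801516.3515 Hz


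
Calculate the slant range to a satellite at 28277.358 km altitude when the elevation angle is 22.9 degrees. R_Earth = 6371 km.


h = 28277.358 km, el = 22.9 deg
d = -R_E*sin(el) + sqrt((R_E*sin(el))^2 + 2*R_E*h + h^2)
d = -6371.0000*sin(0.3996804) + sqrt((6371.0000*0.389124)^2 + 2*6371.0000*28277.358 + 28277.358^2)
d = 31668.5860 km

31668.5860 km


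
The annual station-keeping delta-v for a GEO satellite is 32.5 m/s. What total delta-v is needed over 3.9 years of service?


dV = rate * years = 32.5 * 3.9
dV = 126.7500 m/s

126.7500 m/s


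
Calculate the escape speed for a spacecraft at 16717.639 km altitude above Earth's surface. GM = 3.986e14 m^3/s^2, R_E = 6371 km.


r = 6371.0 + 16717.639 = 23088.6390 km = 2.3088639e+07 m
v_esc = sqrt(2*mu/r) = sqrt(2*3.986e14 / 2.3088639e+07)
v_esc = 5876.0364 m/s = 5.8760 km/s

5.8760 km/s


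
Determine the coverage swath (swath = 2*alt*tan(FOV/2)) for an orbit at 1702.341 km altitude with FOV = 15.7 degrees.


FOV = 15.7 deg = 0.2740167 rad
swath = 2 * alt * tan(FOV/2) = 2 * 1702.341 * tan(0.1370083)
swath = 2 * 1702.341 * 0.1378721
swath = 469.4107 km

469.4107 km


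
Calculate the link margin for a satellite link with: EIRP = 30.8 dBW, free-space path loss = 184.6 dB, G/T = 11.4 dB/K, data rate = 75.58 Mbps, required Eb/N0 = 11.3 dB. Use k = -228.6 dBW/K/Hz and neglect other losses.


C/N0 = EIRP - FSPL + G/T - k = 30.8 - 184.6 + 11.4 - (-228.6)
C/N0 = 86.2000 dB-Hz
R_b = 75.58 Mbps = 7.558e+07 bps -> 10*log10(R_b) = 78.7841 dB-Hz
Eb/N0 = C/N0 - 10*log10(R_b) = 86.2000 - 78.7841 = 7.4159 dB
Margin = Eb/N0 - Eb/N0_req = 7.4159 - 11.3 = -3.8841 dB (negative margin: link does not close)

-3.8841 dB


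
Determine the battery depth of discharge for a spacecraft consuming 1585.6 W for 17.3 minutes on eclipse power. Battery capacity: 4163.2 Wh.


E_used = P * t / 60 = 1585.6 * 17.3 / 60 = 457.1813 Wh
DOD = E_used / E_total * 100 = 457.1813 / 4163.2 * 100
DOD = 10.9815 %

10.9815 %


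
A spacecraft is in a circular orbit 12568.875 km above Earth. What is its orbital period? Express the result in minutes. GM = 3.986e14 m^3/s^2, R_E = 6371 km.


r = 18939.8750 km = 1.8939875e+07 m
T = 2*pi*sqrt(r^3/mu) = 2*pi*sqrt(6.7940905e+21 / 3.986e14)
T = 25940.4129 s = 432.3402 min

432.3402 minutes


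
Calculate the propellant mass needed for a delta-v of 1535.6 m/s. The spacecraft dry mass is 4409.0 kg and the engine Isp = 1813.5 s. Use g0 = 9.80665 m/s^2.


ve = Isp * g0 = 1813.5 * 9.80665 = 17784.359775 m/s
mass ratio = exp(dv/ve) = exp(1535.6/17784.359775) = 1.09018296
m_prop = m_dry * (mr - 1) = 4409.0 * (1.09018296 - 1)
m_prop = 397.6167 kg

397.6167 kg


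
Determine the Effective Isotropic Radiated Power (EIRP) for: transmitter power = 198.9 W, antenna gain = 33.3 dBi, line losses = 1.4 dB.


Pt = 198.9 W = 22.9863 dBW
EIRP = Pt_dBW + Gt - losses = 22.9863 + 33.3 - 1.4 = 54.8863 dBW

54.8863 dBW


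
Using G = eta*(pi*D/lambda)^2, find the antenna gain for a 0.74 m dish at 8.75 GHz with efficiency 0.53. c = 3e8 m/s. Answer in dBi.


lambda = c/f = 3e8 / 8.75e+09 = 0.03428571 m
G = eta*(pi*D/lambda)^2 = 0.53*(pi*0.74/0.03428571)^2
G = 2436.7594 (linear)
G = 10*log10(2436.7594) = 33.8681 dBi

33.8681 dBi


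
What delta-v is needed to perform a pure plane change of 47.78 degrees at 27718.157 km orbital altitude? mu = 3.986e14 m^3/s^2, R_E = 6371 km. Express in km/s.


r = 34089.1570 km = 3.4089157e+07 m
V = sqrt(mu/r) = 3419.4835 m/s
di = 47.78 deg = 0.8339183 rad
dV = 2*V*sin(di/2) = 2*3419.4835*sin(0.4169592)
dV = 2769.6586 m/s = 2.7697 km/s

2.7697 km/s


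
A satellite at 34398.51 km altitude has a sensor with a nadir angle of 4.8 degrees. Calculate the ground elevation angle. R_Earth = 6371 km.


r = R_E + alt = 40769.5100 km
Law of sines in the satellite / Earth-center / ground-point triangle:
  sin(nadir)/R_E = sin(90 + el)/r  =>  cos(el) = (r/R_E)*sin(nadir)
cos(el) = (40769.5100 / 6371.0000) * sin(4.8 deg) = 0.535474
el = arccos(0.535474) = 57.6239 deg
(Earth-central angle = 90 - nadir - el = 27.5761 deg)

57.6239 degrees


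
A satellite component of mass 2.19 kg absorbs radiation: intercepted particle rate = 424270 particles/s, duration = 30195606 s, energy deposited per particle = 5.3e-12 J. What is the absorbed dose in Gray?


Total energy deposited = rate * time * E_per
  = 424270 * 30195606 * 5.3e-12 = 67.8988 J
Dose = E_total / mass = 67.8988 / 2.19
Dose = 31.0040 Gy

31.0040 Gy


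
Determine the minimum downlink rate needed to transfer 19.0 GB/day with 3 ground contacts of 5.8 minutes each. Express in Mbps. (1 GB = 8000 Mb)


total contact time = 3 * 5.8 * 60 = 1044.0000 s
data = 19.0 GB = 152000.0000 Mb
rate = 152000.0000 / 1044.0000 = 145.5939 Mbps

145.5939 Mbps


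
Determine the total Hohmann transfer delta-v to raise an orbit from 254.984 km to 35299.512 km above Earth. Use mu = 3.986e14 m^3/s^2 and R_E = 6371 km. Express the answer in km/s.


r1 = 6625.9840 km = 6.625984e+06 m
r2 = 41670.5120 km = 4.1670512e+07 m
dv1 = sqrt(mu/r1)*(sqrt(2*r2/(r1+r2)) - 1) = 2432.5119 m/s
dv2 = sqrt(mu/r2)*(1 - sqrt(2*r1/(r1+r2))) = 1472.7365 m/s
total dv = |dv1| + |dv2| = 2432.5119 + 1472.7365 = 3905.2483 m/s = 3.9052 km/s

3.9052 km/s


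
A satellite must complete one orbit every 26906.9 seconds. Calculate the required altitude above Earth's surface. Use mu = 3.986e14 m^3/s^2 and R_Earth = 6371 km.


T = 26906.9 s
r = (mu*T^2/(4*pi^2))^(1/3) = (3.986e14 * 26906.9^2 / (4*pi^2))^(1/3)
r = 1.9407442e+07 m = 19407.4419 km
alt = r - R_E = 19407.4419 - 6371 = 13036.4419 km

13036.4419 km


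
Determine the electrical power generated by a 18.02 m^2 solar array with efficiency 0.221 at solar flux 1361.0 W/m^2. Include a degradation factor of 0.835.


P = area * eta * S * degradation
P = 18.02 * 0.221 * 1361.0 * 0.835
P = 4525.7615 W

4525.7615 W


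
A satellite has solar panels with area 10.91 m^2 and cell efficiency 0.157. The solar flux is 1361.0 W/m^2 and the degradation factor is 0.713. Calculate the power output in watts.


P = area * eta * S * degradation
P = 10.91 * 0.157 * 1361.0 * 0.713
P = 1662.1571 W

1662.1571 W


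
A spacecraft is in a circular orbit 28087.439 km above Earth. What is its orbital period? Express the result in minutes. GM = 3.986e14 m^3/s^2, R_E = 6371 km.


r = 34458.4390 km = 3.4458439e+07 m
T = 2*pi*sqrt(r^3/mu) = 2*pi*sqrt(4.09154e+22 / 3.986e14)
T = 63658.2390 s = 1060.9707 min

1060.9707 minutes


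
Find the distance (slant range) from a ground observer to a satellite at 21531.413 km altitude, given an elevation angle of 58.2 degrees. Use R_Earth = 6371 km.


h = 21531.413 km, el = 58.2 deg
d = -R_E*sin(el) + sqrt((R_E*sin(el))^2 + 2*R_E*h + h^2)
d = -6371.0000*sin(1.0158) + sqrt((6371.0000*0.8498927)^2 + 2*6371.0000*21531.413 + 21531.413^2)
d = 22285.0380 km

22285.0380 km


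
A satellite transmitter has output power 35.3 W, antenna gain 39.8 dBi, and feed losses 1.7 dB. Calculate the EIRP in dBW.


Pt = 35.3 W = 15.4777 dBW
EIRP = Pt_dBW + Gt - losses = 15.4777 + 39.8 - 1.7 = 53.5777 dBW

53.5777 dBW


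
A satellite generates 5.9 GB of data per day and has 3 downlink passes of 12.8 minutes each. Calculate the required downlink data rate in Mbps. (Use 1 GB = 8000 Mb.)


total contact time = 3 * 12.8 * 60 = 2304.0000 s
data = 5.9 GB = 47200.0000 Mb
rate = 47200.0000 / 2304.0000 = 20.4861 Mbps

20.4861 Mbps


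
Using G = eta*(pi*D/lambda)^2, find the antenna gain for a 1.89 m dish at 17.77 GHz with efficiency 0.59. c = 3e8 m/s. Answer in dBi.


lambda = c/f = 3e8 / 1.777e+10 = 0.01688239 m
G = eta*(pi*D/lambda)^2 = 0.59*(pi*1.89/0.01688239)^2
G = 72980.6474 (linear)
G = 10*log10(72980.6474) = 48.6321 dBi

48.6321 dBi


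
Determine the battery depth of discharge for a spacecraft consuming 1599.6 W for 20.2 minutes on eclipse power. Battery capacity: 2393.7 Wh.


E_used = P * t / 60 = 1599.6 * 20.2 / 60 = 538.5320 Wh
DOD = E_used / E_total * 100 = 538.5320 / 2393.7 * 100
DOD = 22.4979 %

22.4979 %


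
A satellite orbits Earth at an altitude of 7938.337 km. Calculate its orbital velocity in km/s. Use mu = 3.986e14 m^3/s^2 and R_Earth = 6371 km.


r = R_E + alt = 6371.0 + 7938.337 = 14309.3370 km = 1.4309337e+07 m
v = sqrt(mu/r) = sqrt(3.986e14 / 1.4309337e+07) = 5277.8725 m/s = 5.2779 km/s

5.2779 km/s


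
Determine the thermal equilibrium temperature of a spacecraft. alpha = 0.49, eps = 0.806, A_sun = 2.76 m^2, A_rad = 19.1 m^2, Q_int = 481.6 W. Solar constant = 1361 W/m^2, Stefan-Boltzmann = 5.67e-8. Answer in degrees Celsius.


Numerator = alpha*S*A_sun + Q_int = 0.49*1361*2.76 + 481.6 = 2322.2164 W
Denominator = eps*sigma*A_rad = 0.806*5.67e-8*19.1 = 8.7287382e-07 W/K^4
T^4 = 2.6604262e+09 K^4
T = 227.1108 K = -46.0392 C

-46.0392 degrees Celsius


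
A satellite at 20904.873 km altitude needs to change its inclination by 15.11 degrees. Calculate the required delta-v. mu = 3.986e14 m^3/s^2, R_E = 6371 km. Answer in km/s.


r = 27275.8730 km = 2.7275873e+07 m
V = sqrt(mu/r) = 3822.7801 m/s
di = 15.11 deg = 0.2637192 rad
dV = 2*V*sin(di/2) = 2*3822.7801*sin(0.1318596)
dV = 1005.2218 m/s = 1.0052 km/s

1.0052 km/s


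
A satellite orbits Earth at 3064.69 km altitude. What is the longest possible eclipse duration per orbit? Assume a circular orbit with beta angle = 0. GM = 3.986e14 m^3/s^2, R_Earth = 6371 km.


r = 9435.6900 km
T = 152.0269 min
Eclipse fraction = arcsin(R_E/r)/pi = arcsin(6371.0000/9435.6900)/pi
= arcsin(0.6752023)/pi = 0.2359437
Eclipse duration = 0.2359437 * 152.0269 = 35.8698 min

35.8698 minutes


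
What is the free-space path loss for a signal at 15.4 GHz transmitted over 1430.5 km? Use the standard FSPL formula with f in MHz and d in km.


f = 15.4 GHz = 15400.0000 MHz
d = 1430.5 km
FSPL = 32.44 + 20*log10(15400.0000) + 20*log10(1430.5)
FSPL = 32.44 + 83.7504 + 63.1098
FSPL = 179.3002 dB

179.3002 dB


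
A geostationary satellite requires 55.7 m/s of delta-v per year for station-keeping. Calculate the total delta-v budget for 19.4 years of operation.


dV = rate * years = 55.7 * 19.4
dV = 1080.5800 m/s

1080.5800 m/s


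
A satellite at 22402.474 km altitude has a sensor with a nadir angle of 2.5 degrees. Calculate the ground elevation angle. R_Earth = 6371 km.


r = R_E + alt = 28773.4740 km
Law of sines in the satellite / Earth-center / ground-point triangle:
  sin(nadir)/R_E = sin(90 + el)/r  =>  cos(el) = (r/R_E)*sin(nadir)
cos(el) = (28773.4740 / 6371.0000) * sin(2.5 deg) = 0.1969991
el = arccos(0.1969991) = 78.6385 deg
(Earth-central angle = 90 - nadir - el = 8.8615 deg)

78.6385 degrees


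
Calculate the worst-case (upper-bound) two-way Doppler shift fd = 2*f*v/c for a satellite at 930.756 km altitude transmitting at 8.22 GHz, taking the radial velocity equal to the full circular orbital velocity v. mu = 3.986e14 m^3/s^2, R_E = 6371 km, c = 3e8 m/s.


r = 7.301756e+06 m
v = sqrt(mu/r) = 7388.4781 m/s (worst-case radial velocity)
f = 8.22 GHz = 8.22e+09 Hz
fd = 2*f*v/c = 2*8.22e+09*7388.4781/3.0e+08
fd = 404888.5987 Hz

404888.5987 Hz


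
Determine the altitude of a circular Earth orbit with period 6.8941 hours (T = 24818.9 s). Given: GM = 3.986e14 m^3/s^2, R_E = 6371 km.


T = 24818.9 s
r = (mu*T^2/(4*pi^2))^(1/3) = (3.986e14 * 24818.9^2 / (4*pi^2))^(1/3)
r = 1.8389964e+07 m = 18389.9637 km
alt = r - R_E = 18389.9637 - 6371 = 12018.9637 km

12018.9637 km


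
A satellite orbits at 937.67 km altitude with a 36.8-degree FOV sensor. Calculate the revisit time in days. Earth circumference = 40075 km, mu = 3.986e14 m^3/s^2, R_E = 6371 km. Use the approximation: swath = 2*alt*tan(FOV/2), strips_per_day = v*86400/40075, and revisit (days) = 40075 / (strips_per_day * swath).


swath = 2*937.67*tan(0.3211406) = 623.8426 km
v = sqrt(mu/r) = 7384.9825 m/s = 7.3850 km/s
strips/day = v*86400/40075 = 7.3850*86400/40075 = 15.9217
coverage/day = strips * swath = 15.9217 * 623.8426 = 9932.6401 km
revisit = 40075 / 9932.6401 = 4.0347 days

4.0347 days


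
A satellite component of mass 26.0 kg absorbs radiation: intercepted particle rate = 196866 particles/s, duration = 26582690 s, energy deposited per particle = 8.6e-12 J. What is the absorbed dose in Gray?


Total energy deposited = rate * time * E_per
  = 196866 * 26582690 * 8.6e-12 = 45.0058 J
Dose = E_total / mass = 45.0058 / 26.0
Dose = 1.7310 Gy

1.7310 Gy


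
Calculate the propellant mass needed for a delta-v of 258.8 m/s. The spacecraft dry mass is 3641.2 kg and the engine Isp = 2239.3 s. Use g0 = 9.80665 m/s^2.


ve = Isp * g0 = 2239.3 * 9.80665 = 21960.031345 m/s
mass ratio = exp(dv/ve) = exp(258.8/21960.031345) = 1.01185476
m_prop = m_dry * (mr - 1) = 3641.2 * (1.01185476 - 1)
m_prop = 43.1656 kg

43.1656 kg


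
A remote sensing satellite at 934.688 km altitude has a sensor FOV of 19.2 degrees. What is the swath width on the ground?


FOV = 19.2 deg = 0.3351032 rad
swath = 2 * alt * tan(FOV/2) = 2 * 934.688 * tan(0.1675516)
swath = 2 * 934.688 * 0.1691373
swath = 316.1813 km

316.1813 km


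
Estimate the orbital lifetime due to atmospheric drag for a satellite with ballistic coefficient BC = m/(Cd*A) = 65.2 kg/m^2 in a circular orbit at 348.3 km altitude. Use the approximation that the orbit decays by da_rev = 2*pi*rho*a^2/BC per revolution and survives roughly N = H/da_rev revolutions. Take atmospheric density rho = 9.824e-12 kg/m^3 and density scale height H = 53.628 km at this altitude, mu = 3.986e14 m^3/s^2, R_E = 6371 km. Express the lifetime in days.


a = R_E + alt = 6719.3000 km = 6.7193e+06 m
da_rev = 2*pi*rho*a^2/BC = 2*pi*9.824e-12*(6.7193e+06)^2/65.2 = 42.743363 m per revolution
N = H/da_rev = 53628.0000 m / 42.743363 m = 1254.6509 revolutions
P = 2*pi*sqrt(a^3/mu) = 5481.4729 s
lifetime = N*P = 1254.6509 * 5481.4729 = 6.877335e+06 s = 79.5988 days

79.5988 days


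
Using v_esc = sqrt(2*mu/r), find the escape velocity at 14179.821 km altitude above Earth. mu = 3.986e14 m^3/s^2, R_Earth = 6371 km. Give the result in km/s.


r = 6371.0 + 14179.821 = 20550.8210 km = 2.0550821e+07 m
v_esc = sqrt(2*mu/r) = sqrt(2*3.986e14 / 2.0550821e+07)
v_esc = 6228.2933 m/s = 6.2283 km/s

6.2283 km/s


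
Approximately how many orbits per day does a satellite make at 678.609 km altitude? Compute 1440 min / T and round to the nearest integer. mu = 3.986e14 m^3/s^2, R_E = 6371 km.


r = 7.049609e+06 m
T = 2*pi*sqrt(r^3/mu) = 5890.5896 s = 98.1765 min
revs/day = 1440 / 98.1765 = 14.6675
Rounded: 15 revolutions per day

15 revolutions per day


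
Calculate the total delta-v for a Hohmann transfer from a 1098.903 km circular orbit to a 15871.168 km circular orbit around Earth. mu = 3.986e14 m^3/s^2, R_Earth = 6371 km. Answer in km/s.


r1 = 7469.9030 km = 7.469903e+06 m
r2 = 22242.1680 km = 2.2242168e+07 m
dv1 = sqrt(mu/r1)*(sqrt(2*r2/(r1+r2)) - 1) = 1633.3151 m/s
dv2 = sqrt(mu/r2)*(1 - sqrt(2*r1/(r1+r2))) = 1231.4801 m/s
total dv = |dv1| + |dv2| = 1633.3151 + 1231.4801 = 2864.7952 m/s = 2.8648 km/s

2.8648 km/s


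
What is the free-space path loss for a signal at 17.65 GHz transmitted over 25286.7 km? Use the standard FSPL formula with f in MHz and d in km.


f = 17.65 GHz = 17650.0000 MHz
d = 25286.7 km
FSPL = 32.44 + 20*log10(17650.0000) + 20*log10(25286.7)
FSPL = 32.44 + 84.9349 + 88.0578
FSPL = 205.4327 dB

205.4327 dB


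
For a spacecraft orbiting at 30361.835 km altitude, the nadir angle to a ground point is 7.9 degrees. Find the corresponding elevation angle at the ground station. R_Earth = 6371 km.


r = R_E + alt = 36732.8350 km
Law of sines in the satellite / Earth-center / ground-point triangle:
  sin(nadir)/R_E = sin(90 + el)/r  =>  cos(el) = (r/R_E)*sin(nadir)
cos(el) = (36732.8350 / 6371.0000) * sin(7.9 deg) = 0.7924545
el = arccos(0.7924545) = 37.5845 deg
(Earth-central angle = 90 - nadir - el = 44.5155 deg)

37.5845 degrees


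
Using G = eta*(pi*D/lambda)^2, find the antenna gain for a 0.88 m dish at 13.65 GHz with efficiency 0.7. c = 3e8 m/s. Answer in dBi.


lambda = c/f = 3e8 / 1.365e+10 = 0.02197802 m
G = eta*(pi*D/lambda)^2 = 0.7*(pi*0.88/0.02197802)^2
G = 11076.0759 (linear)
G = 10*log10(11076.0759) = 40.4439 dBi

40.4439 dBi


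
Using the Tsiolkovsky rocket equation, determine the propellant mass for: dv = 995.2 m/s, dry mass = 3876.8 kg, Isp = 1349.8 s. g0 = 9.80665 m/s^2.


ve = Isp * g0 = 1349.8 * 9.80665 = 13237.016170 m/s
mass ratio = exp(dv/ve) = exp(995.2/13237.016170) = 1.07808154
m_prop = m_dry * (mr - 1) = 3876.8 * (1.07808154 - 1)
m_prop = 302.7065 kg

302.7065 kg


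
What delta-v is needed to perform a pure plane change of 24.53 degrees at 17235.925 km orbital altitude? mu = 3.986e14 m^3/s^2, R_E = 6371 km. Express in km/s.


r = 23606.9250 km = 2.3606925e+07 m
V = sqrt(mu/r) = 4109.1211 m/s
di = 24.53 deg = 0.4281293 rad
dV = 2*V*sin(di/2) = 2*4109.1211*sin(0.2140646)
dV = 1745.8300 m/s = 1.7458 km/s

1.7458 km/s


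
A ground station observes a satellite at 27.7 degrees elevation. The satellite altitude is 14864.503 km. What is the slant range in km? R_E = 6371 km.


h = 14864.503 km, el = 27.7 deg
d = -R_E*sin(el) + sqrt((R_E*sin(el))^2 + 2*R_E*h + h^2)
d = -6371.0000*sin(0.4834562) + sqrt((6371.0000*0.464842)^2 + 2*6371.0000*14864.503 + 14864.503^2)
d = 17511.0945 km

17511.0945 km


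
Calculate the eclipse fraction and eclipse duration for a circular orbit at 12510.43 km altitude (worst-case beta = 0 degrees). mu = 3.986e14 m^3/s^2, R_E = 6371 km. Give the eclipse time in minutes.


r = 18881.4300 km
T = 430.3406 min
Eclipse fraction = arcsin(R_E/r)/pi = arcsin(6371.0000/18881.4300)/pi
= arcsin(0.3374215)/pi = 0.1095547
Eclipse duration = 0.1095547 * 430.3406 = 47.1459 min

47.1459 minutes


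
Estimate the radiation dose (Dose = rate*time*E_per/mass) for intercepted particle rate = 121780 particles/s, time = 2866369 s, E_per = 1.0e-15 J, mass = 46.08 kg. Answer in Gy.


Total energy deposited = rate * time * E_per
  = 121780 * 2866369 * 1.0e-15 = 3.4906642e-04 J
Dose = E_total / mass = 3.4906642e-04 / 46.08
Dose = 7.5752261e-06 Gy

7.5752e-06 Gy
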